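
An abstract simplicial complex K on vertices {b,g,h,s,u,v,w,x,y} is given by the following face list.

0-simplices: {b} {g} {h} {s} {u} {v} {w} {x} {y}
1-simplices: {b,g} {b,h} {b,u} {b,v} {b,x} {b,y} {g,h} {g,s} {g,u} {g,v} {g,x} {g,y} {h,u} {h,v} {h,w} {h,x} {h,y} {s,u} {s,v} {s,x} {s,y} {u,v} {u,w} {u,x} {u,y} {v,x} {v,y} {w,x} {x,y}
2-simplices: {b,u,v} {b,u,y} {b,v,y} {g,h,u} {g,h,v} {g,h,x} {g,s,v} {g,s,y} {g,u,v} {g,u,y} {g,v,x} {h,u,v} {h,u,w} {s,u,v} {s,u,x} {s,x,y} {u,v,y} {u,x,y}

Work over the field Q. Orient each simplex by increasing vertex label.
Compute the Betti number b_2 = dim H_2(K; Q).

n_0=9 n_1=29 n_2=18  [Q]
∂1: piv[bg,bh,bu,bv,bx,by,gs,hw] rk=8  ker:gh,gu,gv,gx,gy,hu,hv,hx,hy,su,sv,sx,sy,uv,uw,ux,uy,vx,vy,wx,xy
∂2: piv[buv,buy,bvy,ghu,ghv,ghx,gsv,gsy,guv,guy,gvx,huw,suv,sux,sxy] rk=15  ker:huv,uvy,uxy
b_2=(18−15)−0=3

b_2=3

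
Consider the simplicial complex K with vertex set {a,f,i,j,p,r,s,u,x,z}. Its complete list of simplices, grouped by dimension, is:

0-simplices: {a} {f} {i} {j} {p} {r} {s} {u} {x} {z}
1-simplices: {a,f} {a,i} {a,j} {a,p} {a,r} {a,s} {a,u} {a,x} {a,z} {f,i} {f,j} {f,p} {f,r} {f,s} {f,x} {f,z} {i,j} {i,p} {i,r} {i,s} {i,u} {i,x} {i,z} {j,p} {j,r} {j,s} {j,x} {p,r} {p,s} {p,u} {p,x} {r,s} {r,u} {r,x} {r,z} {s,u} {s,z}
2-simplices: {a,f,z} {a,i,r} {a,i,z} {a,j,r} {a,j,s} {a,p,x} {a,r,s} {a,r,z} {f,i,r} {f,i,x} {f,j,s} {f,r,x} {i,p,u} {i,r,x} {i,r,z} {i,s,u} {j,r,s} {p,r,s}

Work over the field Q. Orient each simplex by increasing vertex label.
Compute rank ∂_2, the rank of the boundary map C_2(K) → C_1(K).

n_0=10 n_1=37 n_2=18  [Q]
∂1: piv[af,ai,aj,ap,ar,as,au,ax,az] rk=9  ker:fi,fj,fp,fr,fs,fx,fz,ij,ip,ir,is,iu,ix,iz,jp,jr,js,jx,pr,ps,pu,px,rs,ru,rx,rz,su,sz
∂2: piv[afz,air,aiz,ajr,ajs,apx,ars,arz,fir,fix,fjs,frx,ipu,isu,prs] rk=15  ker:irx,irz,jrs
rk∂_2=15

rank∂_2=15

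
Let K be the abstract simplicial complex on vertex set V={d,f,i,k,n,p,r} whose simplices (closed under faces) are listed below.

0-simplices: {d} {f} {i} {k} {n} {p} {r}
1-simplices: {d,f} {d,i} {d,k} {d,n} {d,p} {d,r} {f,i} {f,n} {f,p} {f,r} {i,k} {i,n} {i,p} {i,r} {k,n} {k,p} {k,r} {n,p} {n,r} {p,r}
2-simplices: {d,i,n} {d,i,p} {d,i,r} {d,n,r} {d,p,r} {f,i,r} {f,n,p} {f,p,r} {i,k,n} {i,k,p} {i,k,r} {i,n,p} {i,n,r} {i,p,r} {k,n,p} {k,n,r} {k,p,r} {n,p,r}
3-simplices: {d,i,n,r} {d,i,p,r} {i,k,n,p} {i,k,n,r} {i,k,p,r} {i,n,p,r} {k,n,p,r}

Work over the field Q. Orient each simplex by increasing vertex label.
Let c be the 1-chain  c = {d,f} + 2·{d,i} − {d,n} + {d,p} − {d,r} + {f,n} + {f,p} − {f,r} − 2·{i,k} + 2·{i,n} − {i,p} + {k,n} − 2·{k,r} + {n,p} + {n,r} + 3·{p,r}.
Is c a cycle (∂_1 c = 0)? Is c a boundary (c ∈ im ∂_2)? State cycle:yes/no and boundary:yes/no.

cycle:no boundary:no

n_0=7 n_1=20 n_2=18 n_3=7  [Q]
∂1: piv[df,di,dk,dn,dp,dr] rk=6  ker:fi,fn,fp,fr,ik,in,ip,ir,kn,kp,kr,np,nr,pr
∂2: piv[din,dip,dir,dnr,dpr,fir,fnp,fpr,ikn,ikp,ikr,inp] rk=12  ker:inr,ipr,knp,knr,kpr,npr
∂3: piv[dinr,dipr,iknp,iknr,ikpr,inpr] rk=6  ker:knpr
∂1c = −2·{d} + 3·{i} − {k} + {n} − {p}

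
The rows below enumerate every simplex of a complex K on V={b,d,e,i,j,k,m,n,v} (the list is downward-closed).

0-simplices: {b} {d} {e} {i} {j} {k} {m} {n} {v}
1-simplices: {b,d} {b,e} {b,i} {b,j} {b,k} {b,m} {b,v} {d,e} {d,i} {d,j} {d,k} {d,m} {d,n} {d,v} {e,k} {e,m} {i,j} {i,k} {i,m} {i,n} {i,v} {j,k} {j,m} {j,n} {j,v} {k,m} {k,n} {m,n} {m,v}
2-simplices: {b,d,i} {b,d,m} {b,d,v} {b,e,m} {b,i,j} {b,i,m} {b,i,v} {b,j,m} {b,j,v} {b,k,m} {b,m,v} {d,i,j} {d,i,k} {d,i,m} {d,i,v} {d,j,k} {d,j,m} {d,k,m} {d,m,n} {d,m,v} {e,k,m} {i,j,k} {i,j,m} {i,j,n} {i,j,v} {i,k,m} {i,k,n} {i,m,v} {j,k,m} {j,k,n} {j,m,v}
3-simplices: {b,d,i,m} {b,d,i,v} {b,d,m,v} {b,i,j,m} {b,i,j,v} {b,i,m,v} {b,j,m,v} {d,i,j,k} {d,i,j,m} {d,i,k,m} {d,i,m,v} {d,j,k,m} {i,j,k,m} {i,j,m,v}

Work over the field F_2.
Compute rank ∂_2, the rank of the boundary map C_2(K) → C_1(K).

rank∂_2=19

n_0=9 n_1=29 n_2=31 n_3=14  [Z2]
∂1: piv[bd,be,bi,bj,bk,bm,bv,dn] rk=8  ker:de,di,dj,dk,dm,dv,ek,em,ij,ik,im,in,iv,jk,jm,jn,jv,km,kn,mn,mv
∂2: piv[bdi,bdm,bdv,bem,bij,bim,biv,bjm,bjv,bkm,bmv,dij,dik,djk,dkm,dmn,ekm,ijn,ikn] rk=19  ker:dim,div,djm,dmv,ijk,ijm,ijv,ikm,imv,jkm,jkn,jmv
∂3: piv[bdim,bdiv,bdmv,bijm,bijv,bimv,bjmv,dijk,dijm,dikm,djkm] rk=11  ker:dimv,ijkm,ijmv
rk∂_2=19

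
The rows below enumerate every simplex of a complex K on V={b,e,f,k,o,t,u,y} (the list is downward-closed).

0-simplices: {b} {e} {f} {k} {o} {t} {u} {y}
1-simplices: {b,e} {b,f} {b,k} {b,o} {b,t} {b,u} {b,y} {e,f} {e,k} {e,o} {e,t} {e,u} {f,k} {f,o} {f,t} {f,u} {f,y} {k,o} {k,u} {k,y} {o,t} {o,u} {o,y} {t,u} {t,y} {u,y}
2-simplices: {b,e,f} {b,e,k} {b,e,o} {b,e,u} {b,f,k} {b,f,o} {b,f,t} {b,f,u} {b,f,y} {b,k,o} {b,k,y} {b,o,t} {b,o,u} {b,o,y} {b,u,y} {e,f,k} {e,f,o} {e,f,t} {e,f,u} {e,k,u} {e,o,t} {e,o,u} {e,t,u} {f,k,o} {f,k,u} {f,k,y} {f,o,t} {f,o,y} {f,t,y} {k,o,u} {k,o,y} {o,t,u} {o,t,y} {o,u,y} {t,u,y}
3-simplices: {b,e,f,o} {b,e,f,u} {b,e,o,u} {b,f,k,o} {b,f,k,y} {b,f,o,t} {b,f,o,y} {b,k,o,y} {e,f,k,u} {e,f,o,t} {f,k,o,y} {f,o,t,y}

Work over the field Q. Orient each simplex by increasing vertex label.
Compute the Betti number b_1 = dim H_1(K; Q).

b_1=0

n_0=8 n_1=26 n_2=35 n_3=12  [Q]
∂1: piv[be,bf,bk,bo,bt,bu,by] rk=7  ker:ef,ek,eo,et,eu,fk,fo,ft,fu,fy,ko,ku,ky,ot,ou,oy,tu,ty,uy
∂2: piv[bef,bek,beo,beu,bfk,bfo,bft,bfu,bfy,bko,bky,bot,bou,boy,buy,eft,eku,etu,fty] rk=19  ker:efk,efo,efu,eot,eou,fko,fku,fky,fot,foy,kou,koy,otu,oty,ouy,tuy
∂3: piv[befo,befu,beou,bfko,bfky,bfot,bfoy,bkoy,efku,efot,foty] rk=11  ker:fkoy
b_1=(26−7)−19=0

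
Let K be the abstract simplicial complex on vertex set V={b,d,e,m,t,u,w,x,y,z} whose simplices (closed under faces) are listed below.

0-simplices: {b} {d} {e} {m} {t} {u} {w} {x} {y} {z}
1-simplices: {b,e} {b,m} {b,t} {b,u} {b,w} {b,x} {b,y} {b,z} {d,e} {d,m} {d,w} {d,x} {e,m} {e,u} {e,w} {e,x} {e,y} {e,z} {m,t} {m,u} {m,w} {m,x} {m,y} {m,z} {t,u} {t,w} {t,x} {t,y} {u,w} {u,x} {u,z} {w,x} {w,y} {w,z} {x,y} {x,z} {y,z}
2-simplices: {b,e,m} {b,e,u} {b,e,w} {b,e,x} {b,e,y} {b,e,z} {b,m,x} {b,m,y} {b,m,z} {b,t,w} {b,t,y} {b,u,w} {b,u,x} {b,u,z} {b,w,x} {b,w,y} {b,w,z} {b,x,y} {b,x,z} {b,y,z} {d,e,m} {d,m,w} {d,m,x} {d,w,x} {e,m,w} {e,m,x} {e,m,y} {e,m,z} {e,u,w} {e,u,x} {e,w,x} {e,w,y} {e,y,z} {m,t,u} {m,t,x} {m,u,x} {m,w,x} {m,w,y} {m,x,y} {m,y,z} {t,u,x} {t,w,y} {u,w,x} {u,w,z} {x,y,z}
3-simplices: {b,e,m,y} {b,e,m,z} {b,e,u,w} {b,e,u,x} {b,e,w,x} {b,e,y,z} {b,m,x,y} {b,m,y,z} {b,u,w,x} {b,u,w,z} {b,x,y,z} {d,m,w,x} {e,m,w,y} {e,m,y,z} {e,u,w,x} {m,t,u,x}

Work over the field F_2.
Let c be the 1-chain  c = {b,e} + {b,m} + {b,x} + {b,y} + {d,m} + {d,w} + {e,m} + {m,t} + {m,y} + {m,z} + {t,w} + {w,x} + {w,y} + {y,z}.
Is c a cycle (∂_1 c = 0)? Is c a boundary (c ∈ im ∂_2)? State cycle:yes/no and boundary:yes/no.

n_0=10 n_1=37 n_2=45 n_3=16  [Z2]
∂1: piv[be,bm,bt,bu,bw,bx,by,bz,de] rk=9  ker:dm,dw,dx,em,eu,ew,ex,ey,ez,mt,mu,mw,mx,my,mz,tu,tw,tx,ty,uw,ux,uz,wx,wy,wz,xy,xz,yz
∂2: piv[bem,beu,bew,bex,bey,bez,bmx,bmy,bmz,btw,bty,buw,bux,buz,bwx,bwy,bwz,bxy,bxz,byz,dem,dmw,dmx,dwx,mtu,mtx,mux] rk=27  ker:emw,emx,emy,emz,euw,eux,ewx,ewy,eyz,mwx,mwy,mxy,myz,tux,twy,uwx,uwz,xyz
∂3: piv[bemy,bemz,beuw,beux,bewx,beyz,bmxy,bmyz,buwx,buwz,bxyz,dmwx,emwy,mtux] rk=14  ker:emyz,euwx
∂1c = 0
c vs im∂2: residual ≠ 0 ⇒ not boundary

cycle:yes boundary:no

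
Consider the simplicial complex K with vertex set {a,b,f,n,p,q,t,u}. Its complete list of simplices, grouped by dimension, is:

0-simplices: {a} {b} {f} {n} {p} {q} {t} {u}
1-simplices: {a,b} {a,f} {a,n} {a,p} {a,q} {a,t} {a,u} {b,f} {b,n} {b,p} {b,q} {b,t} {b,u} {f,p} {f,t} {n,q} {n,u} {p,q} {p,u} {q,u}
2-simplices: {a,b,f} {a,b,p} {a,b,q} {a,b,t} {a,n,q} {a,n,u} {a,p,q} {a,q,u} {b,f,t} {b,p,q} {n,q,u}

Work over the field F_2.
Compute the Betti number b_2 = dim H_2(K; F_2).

b_2=2

n_0=8 n_1=20 n_2=11  [Z2]
∂1: piv[ab,af,an,ap,aq,at,au] rk=7  ker:bf,bn,bp,bq,bt,bu,fp,ft,nq,nu,pq,pu,qu
∂2: piv[abf,abp,abq,abt,anq,anu,apq,aqu,bft] rk=9  ker:bpq,nqu
b_2=(11−9)−0=2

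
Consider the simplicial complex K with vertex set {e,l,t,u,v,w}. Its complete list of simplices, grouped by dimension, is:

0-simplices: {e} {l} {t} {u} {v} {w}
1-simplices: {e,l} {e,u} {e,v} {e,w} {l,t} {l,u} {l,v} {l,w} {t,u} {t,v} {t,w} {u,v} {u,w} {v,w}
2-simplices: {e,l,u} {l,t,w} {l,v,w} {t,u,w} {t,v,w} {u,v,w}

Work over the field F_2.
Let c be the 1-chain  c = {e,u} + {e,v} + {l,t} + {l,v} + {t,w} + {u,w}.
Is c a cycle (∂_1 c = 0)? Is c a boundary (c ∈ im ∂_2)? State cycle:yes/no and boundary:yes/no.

n_0=6 n_1=14 n_2=6  [Z2]
∂1: piv[el,eu,ev,ew,lt] rk=5  ker:lu,lv,lw,tu,tv,tw,uv,uw,vw
∂2: piv[elu,ltw,lvw,tuw,tvw,uvw] rk=6
∂1c = 0
c vs im∂2: residual ≠ 0 ⇒ not boundary

cycle:yes boundary:no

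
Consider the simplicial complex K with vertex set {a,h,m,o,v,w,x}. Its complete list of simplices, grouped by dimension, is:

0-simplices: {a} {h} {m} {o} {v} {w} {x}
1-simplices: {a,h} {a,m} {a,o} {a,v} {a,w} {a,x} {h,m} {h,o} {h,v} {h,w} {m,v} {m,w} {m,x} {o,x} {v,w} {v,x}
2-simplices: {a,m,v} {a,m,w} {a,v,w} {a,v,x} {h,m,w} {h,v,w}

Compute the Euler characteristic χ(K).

χ(K)=-3

n_0=7 n_1=16 n_2=6
χ=+7−16+6=-3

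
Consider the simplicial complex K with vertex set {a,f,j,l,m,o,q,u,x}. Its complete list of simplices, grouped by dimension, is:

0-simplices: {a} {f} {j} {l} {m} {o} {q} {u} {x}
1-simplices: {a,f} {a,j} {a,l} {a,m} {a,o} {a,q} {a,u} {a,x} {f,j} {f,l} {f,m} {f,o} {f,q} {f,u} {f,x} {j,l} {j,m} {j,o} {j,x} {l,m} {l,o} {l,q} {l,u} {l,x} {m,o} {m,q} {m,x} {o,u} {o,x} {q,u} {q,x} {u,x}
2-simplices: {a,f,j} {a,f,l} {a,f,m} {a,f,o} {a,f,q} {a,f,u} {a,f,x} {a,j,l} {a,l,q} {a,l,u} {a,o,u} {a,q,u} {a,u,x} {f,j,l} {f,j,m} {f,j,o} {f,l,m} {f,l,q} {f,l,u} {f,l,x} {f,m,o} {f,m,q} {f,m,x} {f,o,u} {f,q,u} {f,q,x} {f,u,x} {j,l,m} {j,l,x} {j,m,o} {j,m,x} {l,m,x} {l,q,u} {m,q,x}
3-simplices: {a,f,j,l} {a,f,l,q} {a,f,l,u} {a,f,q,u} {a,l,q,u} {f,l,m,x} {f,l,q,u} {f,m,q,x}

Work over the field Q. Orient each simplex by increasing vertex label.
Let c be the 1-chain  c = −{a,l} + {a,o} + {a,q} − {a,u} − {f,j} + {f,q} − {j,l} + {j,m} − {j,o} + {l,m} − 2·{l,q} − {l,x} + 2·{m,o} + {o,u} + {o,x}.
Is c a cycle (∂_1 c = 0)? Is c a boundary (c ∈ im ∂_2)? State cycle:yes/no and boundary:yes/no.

n_0=9 n_1=32 n_2=34 n_3=8  [Q]
∂1: piv[af,aj,al,am,ao,aq,au,ax] rk=8  ker:fj,fl,fm,fo,fq,fu,fx,jl,jm,jo,jx,lm,lo,lq,lu,lx,mo,mq,mx,ou,ox,qu,qx,ux
∂2: piv[afj,afl,afm,afo,afq,afu,afx,ajl,alq,alu,aou,aqu,aux,fjm,fjo,flm,flx,fmo,fmq,fmx,fqx,jlx] rk=22  ker:fjl,flq,flu,fou,fqu,fux,jlm,jmo,jmx,lmx,lqu,mqx
∂3: piv[afjl,aflq,aflu,afqu,alqu,flmx,fmqx] rk=7  ker:flqu
∂1c = 0
c vs im∂2: residual ≠ 0 ⇒ not boundary

cycle:yes boundary:no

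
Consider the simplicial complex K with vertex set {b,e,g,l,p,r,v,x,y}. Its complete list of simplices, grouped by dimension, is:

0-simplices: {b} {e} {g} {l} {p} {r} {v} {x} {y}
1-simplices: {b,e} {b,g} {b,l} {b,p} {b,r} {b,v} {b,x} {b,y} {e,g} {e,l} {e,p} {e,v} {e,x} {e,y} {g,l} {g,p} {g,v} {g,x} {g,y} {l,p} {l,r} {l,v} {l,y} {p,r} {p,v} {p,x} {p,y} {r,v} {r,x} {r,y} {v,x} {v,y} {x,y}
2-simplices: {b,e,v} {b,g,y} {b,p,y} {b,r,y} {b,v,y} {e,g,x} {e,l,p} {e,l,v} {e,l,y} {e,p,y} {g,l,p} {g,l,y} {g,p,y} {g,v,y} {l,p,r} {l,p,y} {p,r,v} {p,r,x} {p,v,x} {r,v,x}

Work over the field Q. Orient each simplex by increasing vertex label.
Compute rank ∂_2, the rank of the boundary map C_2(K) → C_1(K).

n_0=9 n_1=33 n_2=20  [Q]
∂1: piv[be,bg,bl,bp,br,bv,bx,by] rk=8  ker:eg,el,ep,ev,ex,ey,gl,gp,gv,gx,gy,lp,lr,lv,ly,pr,pv,px,py,rv,rx,ry,vx,vy,xy
∂2: piv[bev,bgy,bpy,bry,bvy,egx,elp,elv,ely,epy,glp,gly,gvy,lpr,prv,prx,pvx] rk=17  ker:gpy,lpy,rvx
rk∂_2=17

rank∂_2=17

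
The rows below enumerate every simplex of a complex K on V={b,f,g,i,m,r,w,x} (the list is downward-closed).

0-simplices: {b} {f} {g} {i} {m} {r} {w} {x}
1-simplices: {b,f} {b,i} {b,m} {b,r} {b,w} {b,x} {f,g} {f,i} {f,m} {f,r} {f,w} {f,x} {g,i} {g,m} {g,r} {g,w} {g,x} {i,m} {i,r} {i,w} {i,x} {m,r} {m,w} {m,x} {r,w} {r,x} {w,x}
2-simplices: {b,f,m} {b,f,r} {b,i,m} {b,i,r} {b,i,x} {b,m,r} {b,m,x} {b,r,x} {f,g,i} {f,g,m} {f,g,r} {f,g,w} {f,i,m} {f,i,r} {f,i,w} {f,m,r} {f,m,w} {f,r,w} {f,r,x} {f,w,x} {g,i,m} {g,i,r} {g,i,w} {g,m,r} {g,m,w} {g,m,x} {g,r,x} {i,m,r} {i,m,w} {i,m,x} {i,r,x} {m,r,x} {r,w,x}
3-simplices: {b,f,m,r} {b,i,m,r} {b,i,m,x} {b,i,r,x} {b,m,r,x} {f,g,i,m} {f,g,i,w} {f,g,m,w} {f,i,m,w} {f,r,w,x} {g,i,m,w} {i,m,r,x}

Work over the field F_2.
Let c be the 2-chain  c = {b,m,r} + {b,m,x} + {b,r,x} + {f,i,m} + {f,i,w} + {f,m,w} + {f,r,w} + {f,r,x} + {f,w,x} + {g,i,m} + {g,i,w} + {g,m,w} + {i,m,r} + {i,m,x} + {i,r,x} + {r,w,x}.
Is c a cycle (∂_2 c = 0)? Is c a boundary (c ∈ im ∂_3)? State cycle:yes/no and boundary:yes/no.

n_0=8 n_1=27 n_2=33 n_3=12  [Z2]
∂1: piv[bf,bi,bm,br,bw,bx,fg] rk=7  ker:fi,fm,fr,fw,fx,gi,gm,gr,gw,gx,im,ir,iw,ix,mr,mw,mx,rw,rx,wx
∂2: piv[bfm,bfr,bim,bir,bix,bmr,bmx,brx,fgi,fgm,fgr,fgw,fim,fiw,fmw,frw,frx,fwx,gmx] rk=19  ker:fir,fmr,gim,gir,giw,gmr,gmw,grx,imr,imw,imx,irx,mrx,rwx
∂3: piv[bfmr,bimr,bimx,birx,bmrx,fgim,fgiw,fgmw,fimw,frwx] rk=10  ker:gimw,imrx
∂2c = 0
c vs im∂3: reduces to 0 ⇒ boundary

cycle:yes boundary:yes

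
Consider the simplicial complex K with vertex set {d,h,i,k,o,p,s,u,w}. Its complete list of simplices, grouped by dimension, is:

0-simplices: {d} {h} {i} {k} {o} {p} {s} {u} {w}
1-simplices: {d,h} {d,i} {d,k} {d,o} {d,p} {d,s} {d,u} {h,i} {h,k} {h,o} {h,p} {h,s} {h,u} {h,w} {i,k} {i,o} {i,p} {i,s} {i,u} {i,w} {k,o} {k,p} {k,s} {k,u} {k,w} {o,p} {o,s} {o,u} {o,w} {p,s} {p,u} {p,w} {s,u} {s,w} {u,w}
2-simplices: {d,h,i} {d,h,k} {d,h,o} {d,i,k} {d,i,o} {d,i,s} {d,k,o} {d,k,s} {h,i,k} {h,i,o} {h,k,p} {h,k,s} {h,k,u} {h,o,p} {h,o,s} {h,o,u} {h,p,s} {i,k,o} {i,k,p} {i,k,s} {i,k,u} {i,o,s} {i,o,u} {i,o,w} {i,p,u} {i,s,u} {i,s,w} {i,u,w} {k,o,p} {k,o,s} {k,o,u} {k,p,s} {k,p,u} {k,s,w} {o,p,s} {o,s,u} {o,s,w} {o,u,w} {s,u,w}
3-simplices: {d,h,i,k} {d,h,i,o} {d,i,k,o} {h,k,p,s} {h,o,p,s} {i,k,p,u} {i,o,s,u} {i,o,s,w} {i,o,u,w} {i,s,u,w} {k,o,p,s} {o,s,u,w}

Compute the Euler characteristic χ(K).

n_0=9 n_1=35 n_2=39 n_3=12
χ=+9−35+39−12=1

χ(K)=1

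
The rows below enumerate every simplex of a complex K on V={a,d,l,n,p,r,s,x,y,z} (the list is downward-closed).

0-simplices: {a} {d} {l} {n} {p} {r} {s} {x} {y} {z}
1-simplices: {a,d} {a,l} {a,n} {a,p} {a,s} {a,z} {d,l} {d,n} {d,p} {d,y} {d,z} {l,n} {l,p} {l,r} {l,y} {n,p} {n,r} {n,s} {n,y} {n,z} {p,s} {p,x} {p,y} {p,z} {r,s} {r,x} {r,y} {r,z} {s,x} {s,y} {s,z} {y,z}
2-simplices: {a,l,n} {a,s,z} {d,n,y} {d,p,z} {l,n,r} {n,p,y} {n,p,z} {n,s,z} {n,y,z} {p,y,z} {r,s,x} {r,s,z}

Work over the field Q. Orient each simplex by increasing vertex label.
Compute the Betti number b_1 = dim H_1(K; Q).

n_0=10 n_1=32 n_2=12  [Q]
∂1: piv[ad,al,an,ap,as,az,dy,lr,px] rk=9  ker:dl,dn,dp,dz,ln,lp,ly,np,nr,ns,ny,nz,ps,py,pz,rs,rx,ry,rz,sx,sy,sz,yz
∂2: piv[aln,asz,dny,dpz,lnr,npy,npz,nsz,nyz,rsx,rsz] rk=11  ker:pyz
b_1=(32−9)−11=12

b_1=12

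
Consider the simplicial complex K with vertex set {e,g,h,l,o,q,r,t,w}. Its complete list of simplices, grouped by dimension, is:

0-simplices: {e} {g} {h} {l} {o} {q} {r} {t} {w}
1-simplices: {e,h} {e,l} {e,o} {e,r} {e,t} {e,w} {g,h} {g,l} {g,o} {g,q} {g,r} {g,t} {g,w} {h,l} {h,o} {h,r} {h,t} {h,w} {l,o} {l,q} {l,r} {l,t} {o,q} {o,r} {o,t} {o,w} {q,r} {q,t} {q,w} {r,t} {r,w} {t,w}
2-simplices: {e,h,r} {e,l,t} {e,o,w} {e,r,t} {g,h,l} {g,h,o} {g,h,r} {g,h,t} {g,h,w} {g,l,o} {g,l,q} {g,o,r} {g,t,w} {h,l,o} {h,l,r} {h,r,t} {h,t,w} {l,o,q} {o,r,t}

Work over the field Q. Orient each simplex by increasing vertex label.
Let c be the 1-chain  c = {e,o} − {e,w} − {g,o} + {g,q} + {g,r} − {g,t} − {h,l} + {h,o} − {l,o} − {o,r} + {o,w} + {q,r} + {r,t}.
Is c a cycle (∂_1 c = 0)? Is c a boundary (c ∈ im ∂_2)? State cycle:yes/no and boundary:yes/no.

n_0=9 n_1=32 n_2=19  [Q]
∂1: piv[eh,el,eo,er,et,ew,gh,gq] rk=8  ker:gl,go,gr,gt,gw,hl,ho,hr,ht,hw,lo,lq,lr,lt,oq,or,ot,ow,qr,qt,qw,rt,rw,tw
∂2: piv[ehr,elt,eow,ert,ghl,gho,ghr,ght,ghw,glo,glq,gor,gtw,hlr,hrt,loq,ort] rk=17  ker:hlo,htw
∂1c = 0
c vs im∂2: residual ≠ 0 ⇒ not boundary

cycle:yes boundary:no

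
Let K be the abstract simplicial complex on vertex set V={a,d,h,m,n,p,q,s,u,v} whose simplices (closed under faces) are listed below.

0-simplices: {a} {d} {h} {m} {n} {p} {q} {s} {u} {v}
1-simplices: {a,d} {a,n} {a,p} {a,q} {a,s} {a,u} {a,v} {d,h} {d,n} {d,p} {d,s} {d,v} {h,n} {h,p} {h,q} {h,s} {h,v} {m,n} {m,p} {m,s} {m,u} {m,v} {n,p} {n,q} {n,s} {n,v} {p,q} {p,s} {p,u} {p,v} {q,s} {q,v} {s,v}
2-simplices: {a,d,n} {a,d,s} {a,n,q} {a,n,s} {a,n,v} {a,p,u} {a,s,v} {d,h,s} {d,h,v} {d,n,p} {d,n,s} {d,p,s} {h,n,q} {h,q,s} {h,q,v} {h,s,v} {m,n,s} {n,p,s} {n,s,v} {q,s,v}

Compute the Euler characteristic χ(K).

n_0=10 n_1=33 n_2=20
χ=+10−33+20=-3

χ(K)=-3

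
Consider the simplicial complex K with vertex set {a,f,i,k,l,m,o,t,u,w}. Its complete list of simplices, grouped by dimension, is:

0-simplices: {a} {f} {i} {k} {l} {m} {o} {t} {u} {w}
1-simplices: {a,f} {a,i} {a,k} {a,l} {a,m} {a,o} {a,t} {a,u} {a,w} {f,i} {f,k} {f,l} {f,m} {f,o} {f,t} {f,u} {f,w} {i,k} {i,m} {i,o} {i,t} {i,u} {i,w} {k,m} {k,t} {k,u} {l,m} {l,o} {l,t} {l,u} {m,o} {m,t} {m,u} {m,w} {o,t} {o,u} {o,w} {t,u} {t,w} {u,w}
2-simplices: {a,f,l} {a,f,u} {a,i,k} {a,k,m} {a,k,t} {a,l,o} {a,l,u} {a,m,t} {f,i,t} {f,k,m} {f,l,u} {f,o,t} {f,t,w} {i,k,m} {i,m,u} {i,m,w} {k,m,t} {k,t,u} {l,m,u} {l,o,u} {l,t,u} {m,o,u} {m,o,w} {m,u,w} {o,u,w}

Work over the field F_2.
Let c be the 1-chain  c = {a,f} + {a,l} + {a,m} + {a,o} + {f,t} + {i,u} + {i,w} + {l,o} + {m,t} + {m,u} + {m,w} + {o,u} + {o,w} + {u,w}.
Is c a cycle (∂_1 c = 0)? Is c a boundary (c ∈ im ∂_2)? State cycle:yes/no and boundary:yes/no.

n_0=10 n_1=40 n_2=25  [Z2]
∂1: piv[af,ai,ak,al,am,ao,at,au,aw] rk=9  ker:fi,fk,fl,fm,fo,ft,fu,fw,ik,im,io,it,iu,iw,km,kt,ku,lm,lo,lt,lu,mo,mt,mu,mw,ot,ou,ow,tu,tw,uw
∂2: piv[afl,afu,aik,akm,akt,alo,alu,amt,fit,fkm,fot,ftw,ikm,imu,imw,ktu,lmu,lou,ltu,mou,mow,muw] rk=22  ker:flu,kmt,ouw
∂1c = 0
c vs im∂2: residual ≠ 0 ⇒ not boundary

cycle:yes boundary:no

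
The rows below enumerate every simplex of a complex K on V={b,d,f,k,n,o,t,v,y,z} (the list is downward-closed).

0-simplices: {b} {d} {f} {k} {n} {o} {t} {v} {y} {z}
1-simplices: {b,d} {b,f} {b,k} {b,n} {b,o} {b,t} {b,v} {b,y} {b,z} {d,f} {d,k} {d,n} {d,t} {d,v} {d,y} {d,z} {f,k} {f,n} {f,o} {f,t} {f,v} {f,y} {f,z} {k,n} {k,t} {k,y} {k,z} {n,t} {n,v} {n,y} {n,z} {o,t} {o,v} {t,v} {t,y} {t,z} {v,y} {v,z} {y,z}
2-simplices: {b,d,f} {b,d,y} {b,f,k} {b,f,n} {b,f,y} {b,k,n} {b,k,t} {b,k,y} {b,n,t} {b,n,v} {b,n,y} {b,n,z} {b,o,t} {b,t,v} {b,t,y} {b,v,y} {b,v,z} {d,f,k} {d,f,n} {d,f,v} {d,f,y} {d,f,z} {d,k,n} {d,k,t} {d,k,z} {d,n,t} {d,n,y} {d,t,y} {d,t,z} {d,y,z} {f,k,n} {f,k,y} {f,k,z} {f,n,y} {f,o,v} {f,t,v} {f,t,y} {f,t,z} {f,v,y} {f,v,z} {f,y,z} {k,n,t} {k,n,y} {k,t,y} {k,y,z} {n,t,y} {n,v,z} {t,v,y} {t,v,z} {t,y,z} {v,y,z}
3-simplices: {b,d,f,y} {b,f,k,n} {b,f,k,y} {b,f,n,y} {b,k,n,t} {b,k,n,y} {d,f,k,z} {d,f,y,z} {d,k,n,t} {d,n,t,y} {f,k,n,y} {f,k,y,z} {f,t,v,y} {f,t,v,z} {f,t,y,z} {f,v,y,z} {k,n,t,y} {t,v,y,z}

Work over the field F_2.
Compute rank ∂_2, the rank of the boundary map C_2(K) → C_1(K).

rank∂_2=29

n_0=10 n_1=39 n_2=51 n_3=18  [Z2]
∂1: piv[bd,bf,bk,bn,bo,bt,bv,by,bz] rk=9  ker:df,dk,dn,dt,dv,dy,dz,fk,fn,fo,ft,fv,fy,fz,kn,kt,ky,kz,nt,nv,ny,nz,ot,ov,tv,ty,tz,vy,vz,yz
∂2: piv[bdf,bdy,bfk,bfn,bfy,bkn,bkt,bky,bnt,bnv,bny,bnz,bot,btv,bty,bvy,bvz,dfk,dfn,dfv,dfz,dkt,dkz,dtz,dyz,fov,ftv,fty,fvz] rk=29  ker:dfy,dkn,dnt,dny,dty,fkn,fky,fkz,fny,ftz,fvy,fyz,knt,kny,kty,kyz,nty,nvz,tvy,tvz,tyz,vyz
∂3: piv[bdfy,bfkn,bfky,bfny,bknt,bkny,dfkz,dfyz,dknt,dnty,fkyz,ftvy,ftvz,ftyz,fvyz,knty] rk=16  ker:fkny,tvyz
rk∂_2=29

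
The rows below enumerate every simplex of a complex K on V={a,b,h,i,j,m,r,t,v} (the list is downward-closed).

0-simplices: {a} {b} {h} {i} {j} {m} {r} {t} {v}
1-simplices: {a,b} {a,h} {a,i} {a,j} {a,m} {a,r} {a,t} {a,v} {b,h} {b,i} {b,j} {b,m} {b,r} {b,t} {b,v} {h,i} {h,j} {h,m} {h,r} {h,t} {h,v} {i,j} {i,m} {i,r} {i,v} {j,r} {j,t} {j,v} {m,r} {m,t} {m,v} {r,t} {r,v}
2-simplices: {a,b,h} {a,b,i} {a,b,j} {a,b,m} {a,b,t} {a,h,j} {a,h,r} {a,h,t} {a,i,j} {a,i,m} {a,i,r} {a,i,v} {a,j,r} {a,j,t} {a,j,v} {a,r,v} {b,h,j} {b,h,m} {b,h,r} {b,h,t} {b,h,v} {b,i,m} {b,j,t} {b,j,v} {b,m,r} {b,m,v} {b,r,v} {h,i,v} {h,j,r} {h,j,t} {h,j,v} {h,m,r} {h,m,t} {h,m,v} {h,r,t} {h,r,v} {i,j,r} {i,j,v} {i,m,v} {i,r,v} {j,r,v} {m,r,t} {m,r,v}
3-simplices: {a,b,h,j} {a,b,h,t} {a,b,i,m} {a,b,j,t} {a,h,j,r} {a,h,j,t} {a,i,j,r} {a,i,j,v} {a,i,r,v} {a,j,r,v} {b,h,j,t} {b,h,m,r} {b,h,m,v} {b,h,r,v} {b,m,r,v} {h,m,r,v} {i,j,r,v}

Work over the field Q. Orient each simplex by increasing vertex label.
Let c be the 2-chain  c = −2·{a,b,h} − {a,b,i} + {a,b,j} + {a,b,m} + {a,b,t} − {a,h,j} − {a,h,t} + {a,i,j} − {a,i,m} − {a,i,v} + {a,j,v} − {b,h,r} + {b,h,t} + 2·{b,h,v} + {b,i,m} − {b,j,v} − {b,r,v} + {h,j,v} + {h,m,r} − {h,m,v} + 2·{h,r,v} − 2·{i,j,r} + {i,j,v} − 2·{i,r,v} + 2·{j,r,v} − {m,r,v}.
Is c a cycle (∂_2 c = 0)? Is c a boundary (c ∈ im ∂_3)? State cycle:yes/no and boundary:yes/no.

n_0=9 n_1=33 n_2=43 n_3=17  [Q]
∂1: piv[ab,ah,ai,aj,am,ar,at,av] rk=8  ker:bh,bi,bj,bm,br,bt,bv,hi,hj,hm,hr,ht,hv,ij,im,ir,iv,jr,jt,jv,mr,mt,mv,rt,rv
∂2: piv[abh,abi,abj,abm,abt,ahj,ahr,aht,aij,aim,air,aiv,ajr,ajt,ajv,arv,bhm,bhr,bhv,bjv,bmr,bmv,hiv,hmt,hrt] rk=25  ker:bhj,bht,bim,bjt,brv,hjr,hjt,hjv,hmr,hmv,hrv,ijr,ijv,imv,irv,jrv,mrt,mrv
∂3: piv[abhj,abht,abim,abjt,ahjr,ahjt,aijr,aijv,airv,ajrv,bhmr,bhmv,bhrv,bmrv] rk=14  ker:bhjt,hmrv,ijrv
∂2c = 0
c vs im∂3: residual ≠ 0 ⇒ not boundary

cycle:yes boundary:no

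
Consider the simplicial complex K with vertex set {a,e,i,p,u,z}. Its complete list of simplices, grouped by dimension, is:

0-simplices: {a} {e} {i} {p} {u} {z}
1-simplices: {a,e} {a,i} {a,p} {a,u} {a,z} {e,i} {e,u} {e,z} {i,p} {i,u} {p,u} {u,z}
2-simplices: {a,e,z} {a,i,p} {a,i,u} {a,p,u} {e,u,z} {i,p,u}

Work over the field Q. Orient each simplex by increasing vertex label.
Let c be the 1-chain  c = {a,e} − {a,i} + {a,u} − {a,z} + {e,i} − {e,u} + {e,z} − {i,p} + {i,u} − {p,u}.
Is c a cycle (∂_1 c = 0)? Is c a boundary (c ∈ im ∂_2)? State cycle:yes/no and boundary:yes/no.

n_0=6 n_1=12 n_2=6  [Q]
∂1: piv[ae,ai,ap,au,az] rk=5  ker:ei,eu,ez,ip,iu,pu,uz
∂2: piv[aez,aip,aiu,apu,euz] rk=5  ker:ipu
∂1c = 0
c vs im∂2: residual ≠ 0 ⇒ not boundary

cycle:yes boundary:no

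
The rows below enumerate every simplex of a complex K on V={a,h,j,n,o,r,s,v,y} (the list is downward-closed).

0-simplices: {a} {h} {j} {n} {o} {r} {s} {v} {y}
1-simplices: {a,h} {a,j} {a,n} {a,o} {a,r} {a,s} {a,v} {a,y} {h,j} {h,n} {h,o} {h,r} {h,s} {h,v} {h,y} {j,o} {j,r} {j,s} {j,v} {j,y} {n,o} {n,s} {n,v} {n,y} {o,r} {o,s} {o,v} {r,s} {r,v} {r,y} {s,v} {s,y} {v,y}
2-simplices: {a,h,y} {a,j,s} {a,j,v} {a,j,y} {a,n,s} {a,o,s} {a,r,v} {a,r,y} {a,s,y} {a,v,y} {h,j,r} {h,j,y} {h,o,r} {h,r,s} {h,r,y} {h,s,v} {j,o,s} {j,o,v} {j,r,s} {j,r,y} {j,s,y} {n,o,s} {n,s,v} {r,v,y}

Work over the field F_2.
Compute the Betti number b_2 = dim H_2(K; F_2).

n_0=9 n_1=33 n_2=24  [Z2]
∂1: piv[ah,aj,an,ao,ar,as,av,ay] rk=8  ker:hj,hn,ho,hr,hs,hv,hy,jo,jr,js,jv,jy,no,ns,nv,ny,or,os,ov,rs,rv,ry,sv,sy,vy
∂2: piv[ahy,ajs,ajv,ajy,ans,aos,arv,ary,asy,avy,hjr,hjy,hor,hrs,hry,hsv,jos,jov,jrs,nos,nsv] rk=21  ker:jry,jsy,rvy
b_2=(24−21)−0=3

b_2=3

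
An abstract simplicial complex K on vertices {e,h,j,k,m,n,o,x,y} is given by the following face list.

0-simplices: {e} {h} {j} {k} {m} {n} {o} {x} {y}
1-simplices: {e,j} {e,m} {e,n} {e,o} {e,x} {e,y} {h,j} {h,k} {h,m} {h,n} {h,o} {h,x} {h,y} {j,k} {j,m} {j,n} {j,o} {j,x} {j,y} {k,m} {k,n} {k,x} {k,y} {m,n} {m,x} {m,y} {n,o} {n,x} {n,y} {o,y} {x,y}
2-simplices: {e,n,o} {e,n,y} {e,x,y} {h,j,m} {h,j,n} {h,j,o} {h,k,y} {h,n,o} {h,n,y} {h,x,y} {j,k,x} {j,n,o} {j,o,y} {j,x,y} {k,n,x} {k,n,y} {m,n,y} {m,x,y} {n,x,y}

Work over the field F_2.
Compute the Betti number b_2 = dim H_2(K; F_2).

b_2=1

n_0=9 n_1=31 n_2=19  [Z2]
∂1: piv[ej,em,en,eo,ex,ey,hj,hk] rk=8  ker:hm,hn,ho,hx,hy,jk,jm,jn,jo,jx,jy,km,kn,kx,ky,mn,mx,my,no,nx,ny,oy,xy
∂2: piv[eno,eny,exy,hjm,hjn,hjo,hky,hno,hny,hxy,jkx,joy,jxy,knx,kny,mny,mxy,nxy] rk=18  ker:jno
b_2=(19−18)−0=1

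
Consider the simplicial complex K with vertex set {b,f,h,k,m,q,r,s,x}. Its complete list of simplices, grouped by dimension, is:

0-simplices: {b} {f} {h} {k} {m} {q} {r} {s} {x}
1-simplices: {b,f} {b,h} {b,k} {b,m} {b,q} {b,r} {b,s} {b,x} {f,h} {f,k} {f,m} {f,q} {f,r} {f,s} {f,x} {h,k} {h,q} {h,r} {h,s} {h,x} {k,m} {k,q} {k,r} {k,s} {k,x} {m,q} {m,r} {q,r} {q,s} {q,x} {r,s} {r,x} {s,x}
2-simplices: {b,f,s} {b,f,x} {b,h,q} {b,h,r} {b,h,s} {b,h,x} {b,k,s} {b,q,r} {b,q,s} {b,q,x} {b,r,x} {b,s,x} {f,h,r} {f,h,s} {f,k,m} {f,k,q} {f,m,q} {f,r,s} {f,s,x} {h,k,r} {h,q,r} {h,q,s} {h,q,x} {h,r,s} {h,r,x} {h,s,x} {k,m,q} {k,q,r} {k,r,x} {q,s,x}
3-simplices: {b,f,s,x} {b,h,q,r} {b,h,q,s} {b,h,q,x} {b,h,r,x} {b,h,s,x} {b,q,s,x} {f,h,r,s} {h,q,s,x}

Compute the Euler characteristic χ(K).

χ(K)=-3

n_0=9 n_1=33 n_2=30 n_3=9
χ=+9−33+30−9=-3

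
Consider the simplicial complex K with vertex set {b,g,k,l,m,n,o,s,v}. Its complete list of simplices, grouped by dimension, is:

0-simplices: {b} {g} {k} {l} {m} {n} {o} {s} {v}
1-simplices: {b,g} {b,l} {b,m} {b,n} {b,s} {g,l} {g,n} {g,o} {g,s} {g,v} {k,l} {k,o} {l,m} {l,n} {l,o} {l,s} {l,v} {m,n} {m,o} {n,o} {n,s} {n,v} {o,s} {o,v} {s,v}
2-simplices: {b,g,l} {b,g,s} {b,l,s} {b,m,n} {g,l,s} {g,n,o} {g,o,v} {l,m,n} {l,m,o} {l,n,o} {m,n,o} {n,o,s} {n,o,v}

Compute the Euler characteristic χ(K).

χ(K)=-3

n_0=9 n_1=25 n_2=13
χ=+9−25+13=-3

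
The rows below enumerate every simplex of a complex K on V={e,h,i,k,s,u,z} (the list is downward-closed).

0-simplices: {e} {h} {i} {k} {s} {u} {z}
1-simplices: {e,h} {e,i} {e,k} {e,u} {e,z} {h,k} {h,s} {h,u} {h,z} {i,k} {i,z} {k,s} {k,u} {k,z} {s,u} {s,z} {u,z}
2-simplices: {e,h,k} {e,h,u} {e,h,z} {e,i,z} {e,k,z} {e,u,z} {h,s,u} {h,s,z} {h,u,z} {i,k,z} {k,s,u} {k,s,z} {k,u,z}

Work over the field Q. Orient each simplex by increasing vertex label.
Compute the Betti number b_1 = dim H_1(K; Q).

n_0=7 n_1=17 n_2=13  [Q]
∂1: piv[eh,ei,ek,eu,ez,hs] rk=6  ker:hk,hu,hz,ik,iz,ks,ku,kz,su,sz,uz
∂2: piv[ehk,ehu,ehz,eiz,ekz,euz,hsu,hsz,ikz,ksu,ksz] rk=11  ker:huz,kuz
b_1=(17−6)−11=0

b_1=0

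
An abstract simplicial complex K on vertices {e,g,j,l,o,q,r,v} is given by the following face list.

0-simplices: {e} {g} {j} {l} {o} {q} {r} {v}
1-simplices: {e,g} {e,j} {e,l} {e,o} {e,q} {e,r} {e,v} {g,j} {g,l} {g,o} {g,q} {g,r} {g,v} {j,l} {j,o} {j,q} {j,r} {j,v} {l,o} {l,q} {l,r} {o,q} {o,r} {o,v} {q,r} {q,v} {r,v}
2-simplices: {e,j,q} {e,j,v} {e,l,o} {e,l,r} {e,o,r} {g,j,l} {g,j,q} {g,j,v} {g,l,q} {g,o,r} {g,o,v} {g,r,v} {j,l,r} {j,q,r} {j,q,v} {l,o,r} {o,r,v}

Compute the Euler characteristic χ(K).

n_0=8 n_1=27 n_2=17
χ=+8−27+17=-2

χ(K)=-2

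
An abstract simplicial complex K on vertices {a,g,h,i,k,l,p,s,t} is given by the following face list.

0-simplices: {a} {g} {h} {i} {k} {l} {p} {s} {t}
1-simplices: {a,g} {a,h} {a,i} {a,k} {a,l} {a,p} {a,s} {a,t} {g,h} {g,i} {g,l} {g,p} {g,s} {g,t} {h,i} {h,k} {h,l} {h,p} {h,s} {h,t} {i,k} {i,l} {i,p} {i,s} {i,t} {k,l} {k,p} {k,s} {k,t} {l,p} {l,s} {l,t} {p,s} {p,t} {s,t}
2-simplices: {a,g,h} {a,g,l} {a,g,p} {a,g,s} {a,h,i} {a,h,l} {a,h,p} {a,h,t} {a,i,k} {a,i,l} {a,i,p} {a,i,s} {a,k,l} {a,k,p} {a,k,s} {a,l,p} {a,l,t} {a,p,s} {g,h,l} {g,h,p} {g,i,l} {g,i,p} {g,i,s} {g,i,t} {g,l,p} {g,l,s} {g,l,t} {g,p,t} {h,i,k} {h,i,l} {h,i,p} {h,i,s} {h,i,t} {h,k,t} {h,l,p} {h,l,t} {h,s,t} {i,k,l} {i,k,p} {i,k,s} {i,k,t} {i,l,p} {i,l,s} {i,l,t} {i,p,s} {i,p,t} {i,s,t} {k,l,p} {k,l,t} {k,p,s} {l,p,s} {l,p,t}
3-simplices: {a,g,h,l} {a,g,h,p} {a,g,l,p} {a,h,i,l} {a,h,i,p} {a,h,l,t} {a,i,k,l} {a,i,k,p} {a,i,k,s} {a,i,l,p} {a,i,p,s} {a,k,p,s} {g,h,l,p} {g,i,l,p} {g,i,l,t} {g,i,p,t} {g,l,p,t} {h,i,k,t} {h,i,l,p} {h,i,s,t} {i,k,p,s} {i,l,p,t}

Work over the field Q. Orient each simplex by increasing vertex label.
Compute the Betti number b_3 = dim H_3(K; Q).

n_0=9 n_1=35 n_2=52 n_3=22  [Q]
∂1: piv[ag,ah,ai,ak,al,ap,as,at] rk=8  ker:gh,gi,gl,gp,gs,gt,hi,hk,hl,hp,hs,ht,ik,il,ip,is,it,kl,kp,ks,kt,lp,ls,lt,ps,pt,st
∂2: piv[agh,agl,agp,ags,ahi,ahl,ahp,aht,aik,ail,aip,ais,akl,akp,aks,alp,alt,aps,gil,git,gls,glt,gpt,hik,his,hkt,hst] rk=27  ker:ghl,ghp,gip,gis,glp,hil,hip,hit,hlp,hlt,ikl,ikp,iks,ikt,ilp,ils,ilt,ips,ipt,ist,klp,klt,kps,lps,lpt
∂3: piv[aghl,aghp,aglp,ahil,ahip,ahlt,aikl,aikp,aiks,ailp,aips,akps,ghlp,gilp,gilt,gipt,glpt,hikt,hist] rk=19  ker:hilp,ikps,ilpt
b_3=(22−19)−0=3

b_3=3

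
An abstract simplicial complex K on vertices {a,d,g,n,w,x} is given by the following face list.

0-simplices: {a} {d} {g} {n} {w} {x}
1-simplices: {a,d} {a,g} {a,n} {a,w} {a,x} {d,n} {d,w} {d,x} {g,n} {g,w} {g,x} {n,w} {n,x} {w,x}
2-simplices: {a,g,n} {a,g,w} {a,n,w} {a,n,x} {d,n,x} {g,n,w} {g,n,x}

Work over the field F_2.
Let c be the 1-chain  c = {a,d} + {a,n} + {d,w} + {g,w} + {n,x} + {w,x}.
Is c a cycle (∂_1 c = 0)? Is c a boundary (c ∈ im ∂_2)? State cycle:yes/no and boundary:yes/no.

cycle:no boundary:no

n_0=6 n_1=14 n_2=7  [Z2]
∂1: piv[ad,ag,an,aw,ax] rk=5  ker:dn,dw,dx,gn,gw,gx,nw,nx,wx
∂2: piv[agn,agw,anw,anx,dnx,gnx] rk=6  ker:gnw
∂1c = {g} + {w}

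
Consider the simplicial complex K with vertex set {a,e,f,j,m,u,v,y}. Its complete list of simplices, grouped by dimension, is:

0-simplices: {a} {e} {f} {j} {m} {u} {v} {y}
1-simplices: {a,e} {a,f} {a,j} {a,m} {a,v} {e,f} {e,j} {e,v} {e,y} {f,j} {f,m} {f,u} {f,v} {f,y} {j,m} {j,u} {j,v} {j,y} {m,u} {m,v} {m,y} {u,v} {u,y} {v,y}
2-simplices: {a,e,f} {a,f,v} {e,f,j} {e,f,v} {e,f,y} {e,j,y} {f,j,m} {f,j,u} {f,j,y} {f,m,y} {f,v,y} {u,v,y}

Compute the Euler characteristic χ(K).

n_0=8 n_1=24 n_2=12
χ=+8−24+12=-4

χ(K)=-4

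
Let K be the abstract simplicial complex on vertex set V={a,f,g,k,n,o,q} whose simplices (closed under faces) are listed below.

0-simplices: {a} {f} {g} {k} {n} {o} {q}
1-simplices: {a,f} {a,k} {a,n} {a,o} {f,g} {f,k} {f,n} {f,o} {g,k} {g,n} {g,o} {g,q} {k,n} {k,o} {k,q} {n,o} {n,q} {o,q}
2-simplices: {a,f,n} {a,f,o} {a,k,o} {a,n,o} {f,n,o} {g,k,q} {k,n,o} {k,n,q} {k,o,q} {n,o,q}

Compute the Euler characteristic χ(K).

χ(K)=-1

n_0=7 n_1=18 n_2=10
χ=+7−18+10=-1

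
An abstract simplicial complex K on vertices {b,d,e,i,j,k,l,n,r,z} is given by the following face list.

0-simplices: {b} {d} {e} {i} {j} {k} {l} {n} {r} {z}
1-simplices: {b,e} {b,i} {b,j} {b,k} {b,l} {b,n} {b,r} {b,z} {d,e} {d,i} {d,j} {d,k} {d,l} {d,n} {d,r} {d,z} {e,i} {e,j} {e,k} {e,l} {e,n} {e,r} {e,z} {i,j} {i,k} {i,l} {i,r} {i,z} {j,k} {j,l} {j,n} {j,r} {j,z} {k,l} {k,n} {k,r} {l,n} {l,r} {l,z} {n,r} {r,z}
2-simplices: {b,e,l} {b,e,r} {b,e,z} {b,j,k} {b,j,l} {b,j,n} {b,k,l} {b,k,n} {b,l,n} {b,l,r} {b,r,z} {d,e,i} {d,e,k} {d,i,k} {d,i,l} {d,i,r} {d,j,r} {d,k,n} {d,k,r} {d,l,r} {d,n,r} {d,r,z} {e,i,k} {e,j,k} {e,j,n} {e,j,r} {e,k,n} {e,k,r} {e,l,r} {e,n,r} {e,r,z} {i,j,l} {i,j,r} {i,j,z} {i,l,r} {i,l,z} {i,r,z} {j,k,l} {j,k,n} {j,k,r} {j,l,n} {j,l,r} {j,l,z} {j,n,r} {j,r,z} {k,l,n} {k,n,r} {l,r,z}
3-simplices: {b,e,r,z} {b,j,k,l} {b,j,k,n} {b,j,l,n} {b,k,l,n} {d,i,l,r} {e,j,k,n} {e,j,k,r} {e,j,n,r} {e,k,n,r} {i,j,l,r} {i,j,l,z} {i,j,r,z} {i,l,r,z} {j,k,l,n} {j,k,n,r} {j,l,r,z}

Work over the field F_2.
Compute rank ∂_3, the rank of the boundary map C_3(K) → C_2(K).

rank∂_3=14

n_0=10 n_1=41 n_2=48 n_3=17  [Z2]
∂1: piv[be,bi,bj,bk,bl,bn,br,bz,de] rk=9  ker:di,dj,dk,dl,dn,dr,dz,ei,ej,ek,el,en,er,ez,ij,ik,il,ir,iz,jk,jl,jn,jr,jz,kl,kn,kr,ln,lr,lz,nr,rz
∂2: piv[bel,ber,bez,bjk,bjl,bjn,bkl,bkn,bln,blr,brz,dei,dek,dik,dil,dir,djr,dkn,dkr,dlr,dnr,drz,ejk,ejn,ejr,ekr,ijl,ijr,ijz,ilz,irz] rk=31  ker:eik,ekn,elr,enr,erz,ilr,jkl,jkn,jkr,jln,jlr,jlz,jnr,jrz,kln,knr,lrz
∂3: piv[berz,bjkl,bjkn,bjln,bkln,dilr,ejkn,ejkr,ejnr,eknr,ijlr,ijlz,ijrz,ilrz] rk=14  ker:jkln,jknr,jlrz
rk∂_3=14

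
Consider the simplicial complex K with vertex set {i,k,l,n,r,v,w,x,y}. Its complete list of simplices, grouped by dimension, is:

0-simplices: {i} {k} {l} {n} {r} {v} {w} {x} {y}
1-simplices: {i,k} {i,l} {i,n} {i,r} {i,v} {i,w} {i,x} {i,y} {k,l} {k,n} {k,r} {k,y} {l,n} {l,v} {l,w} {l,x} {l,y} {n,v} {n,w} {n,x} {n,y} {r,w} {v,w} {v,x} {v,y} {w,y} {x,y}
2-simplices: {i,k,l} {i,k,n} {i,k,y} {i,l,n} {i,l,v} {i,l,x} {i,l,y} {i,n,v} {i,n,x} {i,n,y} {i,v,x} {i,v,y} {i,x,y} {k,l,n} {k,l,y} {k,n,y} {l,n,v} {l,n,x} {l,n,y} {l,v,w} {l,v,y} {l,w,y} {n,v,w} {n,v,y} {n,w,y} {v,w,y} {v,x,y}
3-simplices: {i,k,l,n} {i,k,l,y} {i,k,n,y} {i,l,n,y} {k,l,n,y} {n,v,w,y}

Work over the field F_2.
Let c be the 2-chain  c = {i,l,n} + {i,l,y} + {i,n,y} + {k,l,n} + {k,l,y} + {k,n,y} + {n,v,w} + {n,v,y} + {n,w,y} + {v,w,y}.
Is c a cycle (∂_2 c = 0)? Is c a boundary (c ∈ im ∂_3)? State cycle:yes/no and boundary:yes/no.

cycle:yes boundary:yes

n_0=9 n_1=27 n_2=27 n_3=6  [Z2]
∂1: piv[ik,il,in,ir,iv,iw,ix,iy] rk=8  ker:kl,kn,kr,ky,ln,lv,lw,lx,ly,nv,nw,nx,ny,rw,vw,vx,vy,wy,xy
∂2: piv[ikl,ikn,iky,iln,ilv,ilx,ily,inv,inx,iny,ivx,ivy,ixy,lvw,lwy,nvw] rk=16  ker:kln,kly,kny,lnv,lnx,lny,lvy,nvy,nwy,vwy,vxy
∂3: piv[ikln,ikly,ikny,ilny,nvwy] rk=5  ker:klny
∂2c = 0
c vs im∂3: reduces to 0 ⇒ boundary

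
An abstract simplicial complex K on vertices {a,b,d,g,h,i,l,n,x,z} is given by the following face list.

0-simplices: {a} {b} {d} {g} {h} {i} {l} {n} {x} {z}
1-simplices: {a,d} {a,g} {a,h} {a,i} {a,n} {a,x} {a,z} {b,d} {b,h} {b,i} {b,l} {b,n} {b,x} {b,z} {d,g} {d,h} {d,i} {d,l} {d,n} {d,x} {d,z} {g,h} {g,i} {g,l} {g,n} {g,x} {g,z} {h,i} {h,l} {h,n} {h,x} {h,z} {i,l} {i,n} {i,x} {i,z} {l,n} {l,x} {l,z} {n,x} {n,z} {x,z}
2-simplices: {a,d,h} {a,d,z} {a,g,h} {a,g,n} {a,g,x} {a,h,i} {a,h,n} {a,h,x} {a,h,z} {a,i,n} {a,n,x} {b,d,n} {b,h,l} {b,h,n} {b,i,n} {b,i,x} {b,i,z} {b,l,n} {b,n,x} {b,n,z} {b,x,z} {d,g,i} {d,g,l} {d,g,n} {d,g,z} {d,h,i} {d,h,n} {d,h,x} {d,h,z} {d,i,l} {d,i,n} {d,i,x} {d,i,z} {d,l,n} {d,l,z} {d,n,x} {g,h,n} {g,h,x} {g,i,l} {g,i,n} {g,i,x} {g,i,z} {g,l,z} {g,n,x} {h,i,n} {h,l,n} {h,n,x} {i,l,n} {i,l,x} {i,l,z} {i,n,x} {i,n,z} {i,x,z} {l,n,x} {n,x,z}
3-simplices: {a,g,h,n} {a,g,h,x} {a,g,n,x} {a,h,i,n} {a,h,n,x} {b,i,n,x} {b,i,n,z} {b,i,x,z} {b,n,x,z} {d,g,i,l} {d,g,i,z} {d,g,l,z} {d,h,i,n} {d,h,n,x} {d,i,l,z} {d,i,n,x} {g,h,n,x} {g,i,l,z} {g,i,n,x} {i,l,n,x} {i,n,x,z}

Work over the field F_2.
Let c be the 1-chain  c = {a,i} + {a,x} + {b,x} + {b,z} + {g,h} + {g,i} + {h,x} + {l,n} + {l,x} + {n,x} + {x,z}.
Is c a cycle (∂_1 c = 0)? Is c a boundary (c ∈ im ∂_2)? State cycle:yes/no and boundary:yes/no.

cycle:yes boundary:yes

n_0=10 n_1=42 n_2=55 n_3=21  [Z2]
∂1: piv[ad,ag,ah,ai,an,ax,az,bd,bl] rk=9  ker:bh,bi,bn,bx,bz,dg,dh,di,dl,dn,dx,dz,gh,gi,gl,gn,gx,gz,hi,hl,hn,hx,hz,il,in,ix,iz,ln,lx,lz,nx,nz,xz
∂2: piv[adh,adz,agh,agn,agx,ahi,ahn,ahx,ahz,ain,anx,bdn,bhl,bhn,bin,bix,biz,bln,bnx,bnz,bxz,dgi,dgl,dgn,dgz,dhi,dhn,dhx,dil,diz,dln,dlz,ilx] rk=33  ker:dhz,din,dix,dnx,ghn,ghx,gil,gin,gix,giz,glz,gnx,hin,hln,hnx,iln,ilz,inx,inz,ixz,lnx,nxz
∂3: piv[aghn,aghx,agnx,ahin,ahnx,binx,binz,bixz,bnxz,dgil,dgiz,dglz,dhin,dhnx,dilz,dinx,ginx,ilnx] rk=18  ker:ghnx,gilz,inxz
∂1c = 0
c vs im∂2: reduces to 0 ⇒ boundary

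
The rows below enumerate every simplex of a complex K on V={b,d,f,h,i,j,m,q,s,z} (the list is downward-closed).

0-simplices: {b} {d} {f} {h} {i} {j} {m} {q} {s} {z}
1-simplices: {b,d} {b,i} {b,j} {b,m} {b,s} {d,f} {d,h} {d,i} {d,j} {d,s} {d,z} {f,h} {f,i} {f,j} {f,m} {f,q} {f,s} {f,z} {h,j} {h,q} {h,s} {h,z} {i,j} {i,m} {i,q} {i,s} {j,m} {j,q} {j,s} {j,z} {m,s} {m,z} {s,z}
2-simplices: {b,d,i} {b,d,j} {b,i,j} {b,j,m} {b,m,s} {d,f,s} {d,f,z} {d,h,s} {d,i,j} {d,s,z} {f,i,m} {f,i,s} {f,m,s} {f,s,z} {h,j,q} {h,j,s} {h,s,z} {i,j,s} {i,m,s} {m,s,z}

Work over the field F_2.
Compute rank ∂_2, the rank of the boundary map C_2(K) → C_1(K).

rank∂_2=17

n_0=10 n_1=33 n_2=20  [Z2]
∂1: piv[bd,bi,bj,bm,bs,df,dh,dz,fq] rk=9  ker:di,dj,ds,fh,fi,fj,fm,fs,fz,hj,hq,hs,hz,ij,im,iq,is,jm,jq,js,jz,ms,mz,sz
∂2: piv[bdi,bdj,bij,bjm,bms,dfs,dfz,dhs,dsz,fim,fis,fms,hjq,hjs,hsz,ijs,msz] rk=17  ker:dij,fsz,ims
rk∂_2=17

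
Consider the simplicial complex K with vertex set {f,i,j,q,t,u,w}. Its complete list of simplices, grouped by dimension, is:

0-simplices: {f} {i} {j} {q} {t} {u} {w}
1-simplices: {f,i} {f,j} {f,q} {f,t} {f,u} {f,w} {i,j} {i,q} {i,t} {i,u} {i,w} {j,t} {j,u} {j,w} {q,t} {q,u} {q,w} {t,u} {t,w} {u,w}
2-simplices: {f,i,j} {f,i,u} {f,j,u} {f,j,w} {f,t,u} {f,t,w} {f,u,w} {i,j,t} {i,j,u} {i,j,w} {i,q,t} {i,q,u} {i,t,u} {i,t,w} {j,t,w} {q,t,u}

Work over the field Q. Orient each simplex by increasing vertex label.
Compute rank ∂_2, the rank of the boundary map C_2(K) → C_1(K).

n_0=7 n_1=20 n_2=16  [Q]
∂1: piv[fi,fj,fq,ft,fu,fw] rk=6  ker:ij,iq,it,iu,iw,jt,ju,jw,qt,qu,qw,tu,tw,uw
∂2: piv[fij,fiu,fju,fjw,ftu,ftw,fuw,ijt,ijw,iqt,iqu,itu] rk=12  ker:iju,itw,jtw,qtu
rk∂_2=12

rank∂_2=12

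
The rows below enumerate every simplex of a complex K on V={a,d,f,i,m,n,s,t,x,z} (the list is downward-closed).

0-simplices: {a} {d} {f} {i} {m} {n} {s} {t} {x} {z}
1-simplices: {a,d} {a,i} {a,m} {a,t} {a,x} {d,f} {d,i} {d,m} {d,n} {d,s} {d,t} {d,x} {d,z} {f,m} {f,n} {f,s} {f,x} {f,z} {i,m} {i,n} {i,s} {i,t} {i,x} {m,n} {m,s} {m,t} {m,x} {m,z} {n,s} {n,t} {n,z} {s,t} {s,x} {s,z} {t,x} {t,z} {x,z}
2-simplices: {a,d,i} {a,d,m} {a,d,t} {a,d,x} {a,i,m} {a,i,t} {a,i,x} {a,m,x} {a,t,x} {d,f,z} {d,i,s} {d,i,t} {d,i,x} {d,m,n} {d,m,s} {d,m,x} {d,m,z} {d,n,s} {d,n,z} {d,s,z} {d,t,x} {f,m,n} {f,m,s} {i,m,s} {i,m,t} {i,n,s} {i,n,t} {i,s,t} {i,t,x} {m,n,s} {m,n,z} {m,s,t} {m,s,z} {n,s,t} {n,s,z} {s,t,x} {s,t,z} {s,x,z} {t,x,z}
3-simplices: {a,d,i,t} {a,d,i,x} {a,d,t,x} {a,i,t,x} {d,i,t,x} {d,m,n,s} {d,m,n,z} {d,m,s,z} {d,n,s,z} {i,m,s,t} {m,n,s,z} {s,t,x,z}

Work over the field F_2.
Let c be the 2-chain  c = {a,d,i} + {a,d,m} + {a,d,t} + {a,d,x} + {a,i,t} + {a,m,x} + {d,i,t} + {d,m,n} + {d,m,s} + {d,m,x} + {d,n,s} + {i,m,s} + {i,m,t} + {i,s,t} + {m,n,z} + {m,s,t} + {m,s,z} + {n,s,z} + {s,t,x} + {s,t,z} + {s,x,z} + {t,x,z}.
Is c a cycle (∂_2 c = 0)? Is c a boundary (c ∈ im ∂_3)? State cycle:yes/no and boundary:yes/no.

n_0=10 n_1=37 n_2=39 n_3=12  [Z2]
∂1: piv[ad,ai,am,at,ax,df,dn,ds,dz] rk=9  ker:di,dm,dt,dx,fm,fn,fs,fx,fz,im,in,is,it,ix,mn,ms,mt,mx,mz,ns,nt,nz,st,sx,sz,tx,tz,xz
∂2: piv[adi,adm,adt,adx,aim,ait,aix,amx,atx,dfz,dis,dmn,dms,dmz,dns,dnz,dsz,fmn,fms,imt,ins,int,ist,stx,stz,sxz] rk=26  ker:dit,dix,dmx,dtx,ims,itx,mns,mnz,mst,msz,nst,nsz,txz
∂3: piv[adit,adix,adtx,aitx,dmns,dmnz,dmsz,dnsz,imst,stxz] rk=10  ker:ditx,mnsz
∂2c = 0
c vs im∂3: residual ≠ 0 ⇒ not boundary

cycle:yes boundary:no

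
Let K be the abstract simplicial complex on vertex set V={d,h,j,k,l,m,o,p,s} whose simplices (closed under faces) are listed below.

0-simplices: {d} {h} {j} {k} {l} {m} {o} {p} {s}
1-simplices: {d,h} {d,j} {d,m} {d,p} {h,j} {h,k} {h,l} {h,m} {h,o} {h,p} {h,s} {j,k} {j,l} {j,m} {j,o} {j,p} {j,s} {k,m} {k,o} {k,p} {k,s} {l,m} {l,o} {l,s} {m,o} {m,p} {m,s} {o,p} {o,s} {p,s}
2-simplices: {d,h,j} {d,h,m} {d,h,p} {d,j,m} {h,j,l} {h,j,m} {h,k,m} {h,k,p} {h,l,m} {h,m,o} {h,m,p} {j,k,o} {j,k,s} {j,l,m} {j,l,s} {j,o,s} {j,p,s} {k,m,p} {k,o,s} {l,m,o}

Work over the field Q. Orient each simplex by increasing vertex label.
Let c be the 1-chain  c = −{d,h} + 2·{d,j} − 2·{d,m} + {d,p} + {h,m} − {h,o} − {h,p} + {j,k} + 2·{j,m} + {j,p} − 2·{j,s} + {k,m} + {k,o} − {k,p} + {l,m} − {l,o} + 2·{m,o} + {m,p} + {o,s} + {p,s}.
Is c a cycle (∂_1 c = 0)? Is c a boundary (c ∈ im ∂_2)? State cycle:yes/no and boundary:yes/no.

cycle:yes boundary:yes

n_0=9 n_1=30 n_2=20  [Q]
∂1: piv[dh,dj,dm,dp,hk,hl,ho,hs] rk=8  ker:hj,hm,hp,jk,jl,jm,jo,jp,js,km,ko,kp,ks,lm,lo,ls,mo,mp,ms,op,os,ps
∂2: piv[dhj,dhm,dhp,djm,hjl,hkm,hkp,hlm,hmo,hmp,jko,jks,jls,jos,jps,lmo] rk=16  ker:hjm,jlm,kmp,kos
∂1c = 0
c vs im∂2: reduces to 0 ⇒ boundary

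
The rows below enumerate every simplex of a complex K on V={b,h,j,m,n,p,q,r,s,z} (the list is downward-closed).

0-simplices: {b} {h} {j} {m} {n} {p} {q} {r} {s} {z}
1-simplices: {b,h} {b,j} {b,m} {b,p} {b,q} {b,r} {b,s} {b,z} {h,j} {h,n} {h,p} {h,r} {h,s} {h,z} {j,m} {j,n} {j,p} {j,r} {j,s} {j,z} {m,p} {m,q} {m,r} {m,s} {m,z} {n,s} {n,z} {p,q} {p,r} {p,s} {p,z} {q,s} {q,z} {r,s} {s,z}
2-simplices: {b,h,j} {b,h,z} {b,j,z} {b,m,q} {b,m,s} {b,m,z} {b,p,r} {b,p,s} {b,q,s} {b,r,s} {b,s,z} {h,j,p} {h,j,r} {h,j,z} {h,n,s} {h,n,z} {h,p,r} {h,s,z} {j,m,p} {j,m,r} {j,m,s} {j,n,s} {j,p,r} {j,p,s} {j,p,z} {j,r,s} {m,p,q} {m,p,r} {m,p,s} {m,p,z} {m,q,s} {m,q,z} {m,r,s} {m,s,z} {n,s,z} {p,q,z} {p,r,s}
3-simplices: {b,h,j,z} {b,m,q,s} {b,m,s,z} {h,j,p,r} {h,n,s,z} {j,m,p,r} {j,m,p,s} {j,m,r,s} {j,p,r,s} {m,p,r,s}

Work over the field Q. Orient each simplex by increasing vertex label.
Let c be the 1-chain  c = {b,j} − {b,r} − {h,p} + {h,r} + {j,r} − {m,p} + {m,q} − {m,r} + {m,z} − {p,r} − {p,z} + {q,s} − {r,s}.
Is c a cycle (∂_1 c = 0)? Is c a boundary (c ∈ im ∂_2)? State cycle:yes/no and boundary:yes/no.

cycle:yes boundary:yes

n_0=10 n_1=35 n_2=37 n_3=10  [Q]
∂1: piv[bh,bj,bm,bp,bq,br,bs,bz,hn] rk=9  ker:hj,hp,hr,hs,hz,jm,jn,jp,jr,js,jz,mp,mq,mr,ms,mz,ns,nz,pq,pr,ps,pz,qs,qz,rs,sz
∂2: piv[bhj,bhz,bjz,bmq,bms,bmz,bpr,bps,bqs,brs,bsz,hjp,hjr,hns,hnz,hpr,hsz,jmp,jmr,jms,jns,jps,jpz,mpq,mpz,mqz] rk=26  ker:hjz,jpr,jrs,mpr,mps,mqs,mrs,msz,nsz,pqz,prs
∂3: piv[bhjz,bmqs,bmsz,hjpr,hnsz,jmpr,jmps,jmrs,jprs] rk=9  ker:mprs
∂1c = 0
c vs im∂2: reduces to 0 ⇒ boundary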